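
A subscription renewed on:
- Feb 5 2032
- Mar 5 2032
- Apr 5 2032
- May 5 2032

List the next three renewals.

Jun 5 2032, Jul 5 2032, Aug 5 2032

Gaps: 29, 31, 30 days — not constant. Every event is on the 5th of the month.
Pattern: the 5th of each month.
Next: June 2032 → Jun 5 2032.
Next: July 2032 → Jul 5 2032.
August 2032: Aug 5 2032.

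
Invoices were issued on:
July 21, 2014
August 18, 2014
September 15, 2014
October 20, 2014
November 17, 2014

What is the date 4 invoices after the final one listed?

All dates are Mondays, 28, 28, 35, 28 days apart.
Specifically, the 3rd Monday of each month.
December 2014 — 3rd Monday is December 15, 2014.
3rd Monday of January 2015: January 19, 2015.
3rd Monday of February 2015: February 16, 2015.
3rd Monday of March 2015: March 16, 2015.

March 16, 2015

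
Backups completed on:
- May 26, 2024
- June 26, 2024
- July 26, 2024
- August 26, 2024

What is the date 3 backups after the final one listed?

November 26, 2024

Each date is the 26th; the gaps (31, 30, 31) track the month lengths.
The rule is the 26th of each month.
Next: September 2024 → September 26, 2024.
Next: October 2024 → October 26, 2024.
Next: November 2024 → November 26, 2024.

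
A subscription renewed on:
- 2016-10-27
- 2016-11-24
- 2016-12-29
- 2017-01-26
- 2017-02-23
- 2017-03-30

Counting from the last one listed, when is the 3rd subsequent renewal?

2017-06-29

All Thursdays; the gaps (28, 35, 28, 28, 35) vary with month length.
This is the last Thursday of each month.
April 2017 ends with Thursday 2017-04-27.
May 2017 ends with Thursday 2017-05-25.
Last Thursday of June 2017: 2017-06-29.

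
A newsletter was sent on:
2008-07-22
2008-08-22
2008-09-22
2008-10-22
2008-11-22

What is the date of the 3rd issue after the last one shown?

2009-02-22

Gaps: 31, 31, 30, 31 days — not constant. Every event is on the 22nd of the month.
Pattern: the 22nd of each month.
Next: December 2008 → 2008-12-22.
Next: January 2009 → 2009-01-22.
February 2009: 2009-02-22.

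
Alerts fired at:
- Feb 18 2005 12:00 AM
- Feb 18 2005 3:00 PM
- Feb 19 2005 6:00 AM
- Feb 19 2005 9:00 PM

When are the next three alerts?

Feb 20 2005 12:00 PM, Feb 21 2005 3:00 AM, Feb 21 2005 6:00 PM

Spacing: 15, 15, 15 h — constant 15 h.
Feb 19 2005 9:00 PM + 15 h = Feb 20 2005 12:00 PM.
Feb 20 2005 12:00 PM + 15 h = Feb 21 2005 3:00 AM.
Feb 21 2005 3:00 AM + 15 h = Feb 21 2005 6:00 PM.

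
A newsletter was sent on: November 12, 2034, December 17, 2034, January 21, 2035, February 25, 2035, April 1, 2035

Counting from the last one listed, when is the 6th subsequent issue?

Gaps between consecutive events: 35, 35, 35, 35 days — a constant 35-day interval.
April 1, 2035 + 35 days = May 6, 2035.
May 6, 2035 + 35 days = June 10, 2035.
June 10, 2035 + 35 days = July 15, 2035.
July 15, 2035 + 35 days = August 19, 2035.
August 19, 2035 + 35 days = September 23, 2035.
September 23, 2035 + 35 days = October 28, 2035.

October 28, 2035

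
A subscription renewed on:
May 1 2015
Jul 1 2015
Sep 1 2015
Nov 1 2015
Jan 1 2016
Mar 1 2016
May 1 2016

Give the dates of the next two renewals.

Gaps: 61, 62, 61, 61, 60, 61 days — not constant. Every event is on the 1st of the month.
Pattern: the 1st of every 2 months.
July 2016: Jul 1 2016.
Next: September 2016 → Sep 1 2016.

Jul 1 2016, Sep 1 2016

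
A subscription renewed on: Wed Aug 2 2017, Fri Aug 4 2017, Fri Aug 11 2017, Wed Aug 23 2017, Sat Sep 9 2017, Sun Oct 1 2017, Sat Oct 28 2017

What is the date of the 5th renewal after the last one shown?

Sat May 26 2018

The spacing grows by 5 each time: 2, 7, 12, 17, 22, 27 days.
Next gap: 32 days. Sat Oct 28 2017 + 32 days = Wed Nov 29 2017.
Next gap: 37 days. Wed Nov 29 2017 + 37 days = Fri Jan 5 2018.
Next gap: 42 days. Fri Jan 5 2018 + 42 days = Fri Feb 16 2018.
Next gap: 47 days. Fri Feb 16 2018 + 47 days = Wed Apr 4 2018.
Next gap: 52 days. Wed Apr 4 2018 + 52 days = Sat May 26 2018.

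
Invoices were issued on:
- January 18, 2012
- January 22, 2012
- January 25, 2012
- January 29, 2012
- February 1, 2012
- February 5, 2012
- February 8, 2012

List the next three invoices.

The gap pattern 4, 3, 4, 3, 4, 3 repeats every 2 events.
These are the Wednesdays and Sundays of each week.
Next Sunday: February 12, 2012.
Next Wednesday: February 15, 2012.
The following Sunday is February 19, 2012.

February 12, 2012; February 15, 2012; February 19, 2012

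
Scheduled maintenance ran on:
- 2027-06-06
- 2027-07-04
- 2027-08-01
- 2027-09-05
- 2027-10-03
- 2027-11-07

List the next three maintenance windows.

These are Sundays at 28- or 35-day spacing (28, 28, 35, 28, 35).
The pattern: 1st Sunday of the month.
December 2027 — 1st Sunday is 2027-12-05.
1st Sunday of January 2028: 2028-01-02.
1st Sunday of February 2028: 2028-02-06.

2027-12-05, 2028-01-02, 2028-02-06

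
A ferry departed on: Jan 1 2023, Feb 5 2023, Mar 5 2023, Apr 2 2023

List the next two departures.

Gaps: 35, 28, 28 days — a mix of 28 and 35. Every date is a Sunday.
Each is the 1st Sunday of its month.
May 2023 — 1st Sunday is May 7 2023.
June 2023 — 1st Sunday is Jun 4 2023.

May 7 2023, Jun 4 2023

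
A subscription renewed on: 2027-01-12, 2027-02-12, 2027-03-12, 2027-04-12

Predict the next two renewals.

The day-of-month is always 12 (31, 28, 31 days between events).
So this recurs on the 12th of each month.
Next: May 2027 → 2027-05-12.
Next: June 2027 → 2027-06-12.

2027-05-12, 2027-06-12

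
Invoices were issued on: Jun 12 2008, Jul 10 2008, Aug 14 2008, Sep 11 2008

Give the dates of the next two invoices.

Gaps: 28, 35, 28 days — a mix of 28 and 35. Every date is a Thursday.
Each is the 2nd Thursday of its month.
2nd Thursday of October 2008: Oct 9 2008.
2nd Thursday of November 2008: Nov 13 2008.

Oct 9 2008, Nov 13 2008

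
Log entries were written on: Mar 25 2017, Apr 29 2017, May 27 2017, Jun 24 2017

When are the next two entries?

Jul 29 2017, Aug 26 2017

All Saturdays; the gaps (35, 28, 28) vary with month length.
This is the last Saturday of each month.
July 2017 ends with Saturday Jul 29 2017.
August 2017 ends with Saturday Aug 26 2017.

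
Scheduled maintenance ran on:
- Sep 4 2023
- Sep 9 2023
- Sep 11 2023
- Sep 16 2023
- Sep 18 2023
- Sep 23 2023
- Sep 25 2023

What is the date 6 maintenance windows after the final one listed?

The gap pattern 5, 2, 5, 2, 5, 2 repeats every 2 events.
These are the Mondays and Saturdays of each week.
Next Saturday: Sep 30 2023.
The following Monday is Oct 2 2023.
The following Saturday is Oct 7 2023.
The following Monday is Oct 9 2023.
The following Saturday is Oct 14 2023.
The following Monday is Oct 16 2023.

Oct 16 2023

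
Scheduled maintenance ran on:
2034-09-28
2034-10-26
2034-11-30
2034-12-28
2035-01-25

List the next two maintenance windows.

2035-02-22, 2035-03-29

Every date is a Thursday; gaps 28, 35, 28, 28 days.
Each is the last Thursday of its month (at least one falls on the 29th or later, ruling out '4th Thursday').
Last Thursday of February 2035: 2035-02-22.
Last Thursday of March 2035: 2035-03-29.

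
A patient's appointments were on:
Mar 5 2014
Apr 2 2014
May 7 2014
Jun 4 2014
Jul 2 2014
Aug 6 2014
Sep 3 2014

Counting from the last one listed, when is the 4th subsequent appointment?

All dates are Wednesdays, 28, 35, 28, 28, 35, 28 days apart.
Specifically, the 1st Wednesday of each month.
1st Wednesday of October 2014: Oct 1 2014.
1st Wednesday of November 2014: Nov 5 2014.
December 2014 — 1st Wednesday is Dec 3 2014.
1st Wednesday of January 2015: Jan 7 2015.

Jan 7 2015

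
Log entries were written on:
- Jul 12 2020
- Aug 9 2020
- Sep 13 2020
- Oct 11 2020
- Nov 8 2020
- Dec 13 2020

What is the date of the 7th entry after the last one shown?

Jul 11 2021

All dates are Sundays, 28, 35, 28, 28, 35 days apart.
Specifically, the 2nd Sunday of each month.
January 2021 — 2nd Sunday is Jan 10 2021.
February 2021 — 2nd Sunday is Feb 14 2021.
2nd Sunday of March 2021: Mar 14 2021.
2nd Sunday of April 2021: Apr 11 2021.
2nd Sunday of May 2021: May 9 2021.
June 2021 — 2nd Sunday is Jun 13 2021.
July 2021 — 2nd Sunday is Jul 11 2021.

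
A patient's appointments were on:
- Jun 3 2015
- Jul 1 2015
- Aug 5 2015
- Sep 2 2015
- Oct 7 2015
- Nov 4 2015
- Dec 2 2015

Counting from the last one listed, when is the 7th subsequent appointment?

These are Wednesdays at 28- or 35-day spacing (28, 35, 28, 35, 28, 28).
The pattern: 1st Wednesday of the month.
1st Wednesday of January 2016: Jan 6 2016.
February 2016 — 1st Wednesday is Feb 3 2016.
1st Wednesday of March 2016: Mar 2 2016.
1st Wednesday of April 2016: Apr 6 2016.
May 2016 — 1st Wednesday is May 4 2016.
June 2016 — 1st Wednesday is Jun 1 2016.
1st Wednesday of July 2016: Jul 6 2016.

Jul 6 2016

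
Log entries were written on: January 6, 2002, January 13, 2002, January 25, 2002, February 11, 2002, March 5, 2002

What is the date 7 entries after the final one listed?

December 24, 2002

Gaps: 7, 12, 17, 22 days — each gap is 5 larger than the previous one.
Next gap: 27 days. March 5, 2002 + 27 days = April 1, 2002.
Next gap: 32 days. April 1, 2002 + 32 days = May 3, 2002.
Next gap: 37 days. May 3, 2002 + 37 days = June 9, 2002.
Next gap: 42 days. June 9, 2002 + 42 days = July 21, 2002.
Next gap: 47 days. July 21, 2002 + 47 days = September 6, 2002.
Next gap: 52 days. September 6, 2002 + 52 days = October 28, 2002.
Next gap: 57 days. October 28, 2002 + 57 days = December 24, 2002.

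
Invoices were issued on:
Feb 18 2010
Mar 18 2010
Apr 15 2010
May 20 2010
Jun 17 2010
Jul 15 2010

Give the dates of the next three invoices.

These are Thursdays at 28- or 35-day spacing (28, 28, 35, 28, 28).
The pattern: 3rd Thursday of the month.
August 2010 — 3rd Thursday is Aug 19 2010.
September 2010 — 3rd Thursday is Sep 16 2010.
October 2010 — 3rd Thursday is Oct 21 2010.

Aug 19 2010, Sep 16 2010, Oct 21 2010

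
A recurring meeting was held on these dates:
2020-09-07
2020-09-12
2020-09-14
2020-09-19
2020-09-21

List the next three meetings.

The gap pattern 5, 2, 5, 2 repeats every 2 events.
These are the Mondays and Saturdays of each week.
Next Saturday: 2020-09-26.
The following Monday is 2020-09-28.
The following Saturday is 2020-10-03.

2020-09-26, 2020-09-28, 2020-10-03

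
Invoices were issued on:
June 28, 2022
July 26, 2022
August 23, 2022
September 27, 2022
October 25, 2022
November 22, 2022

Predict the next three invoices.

Gaps: 28, 28, 35, 28, 28 days — a mix of 28 and 35. Every date is a Tuesday.
Each is the 4th Tuesday of its month.
December 2022 — 4th Tuesday is December 27, 2022.
January 2023 — 4th Tuesday is January 24, 2023.
February 2023 — 4th Tuesday is February 28, 2023.

December 27, 2022; January 24, 2023; February 28, 2023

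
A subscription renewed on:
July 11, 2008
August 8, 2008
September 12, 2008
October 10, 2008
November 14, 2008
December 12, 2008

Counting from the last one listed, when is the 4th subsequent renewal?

April 10, 2009

Gaps: 28, 35, 28, 35, 28 days — a mix of 28 and 35. Every date is a Friday.
Each is the 2nd Friday of its month.
January 2009 — 2nd Friday is January 9, 2009.
2nd Friday of February 2009: February 13, 2009.
2nd Friday of March 2009: March 13, 2009.
April 2009 — 2nd Friday is April 10, 2009.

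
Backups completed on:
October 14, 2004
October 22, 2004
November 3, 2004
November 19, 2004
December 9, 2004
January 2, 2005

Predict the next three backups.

January 30, 2005; March 3, 2005; April 8, 2005

The spacing grows by 4 each time: 8, 12, 16, 20, 24 days.
Next gap: 28 days. January 2, 2005 + 28 days = January 30, 2005.
Next gap: 32 days. January 30, 2005 + 32 days = March 3, 2005.
Next gap: 36 days. March 3, 2005 + 36 days = April 8, 2005.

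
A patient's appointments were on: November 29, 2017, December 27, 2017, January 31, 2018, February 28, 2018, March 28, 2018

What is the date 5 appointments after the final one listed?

All Wednesdays; the gaps (28, 35, 28, 28) vary with month length.
This is the last Wednesday of each month.
April 2018 ends with Wednesday April 25, 2018.
May 2018 ends with Wednesday May 30, 2018.
June 2018 ends with Wednesday June 27, 2018.
July 2018 ends with Wednesday July 25, 2018.
August 2018 ends with Wednesday August 29, 2018.

August 29, 2018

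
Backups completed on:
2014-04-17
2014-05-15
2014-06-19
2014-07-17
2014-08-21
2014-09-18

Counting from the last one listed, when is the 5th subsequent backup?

2015-02-19

All dates are Thursdays, 28, 35, 28, 35, 28 days apart.
Specifically, the 3rd Thursday of each month.
3rd Thursday of October 2014: 2014-10-16.
November 2014 — 3rd Thursday is 2014-11-20.
3rd Thursday of December 2014: 2014-12-18.
January 2015 — 3rd Thursday is 2015-01-15.
3rd Thursday of February 2015: 2015-02-19.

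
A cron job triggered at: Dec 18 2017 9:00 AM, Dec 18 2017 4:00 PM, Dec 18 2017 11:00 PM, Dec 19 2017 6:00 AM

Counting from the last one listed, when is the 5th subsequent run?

Spacing: 7, 7, 7 h — constant 7 h.
Dec 19 2017 6:00 AM + 7 h = Dec 19 2017 1:00 PM.
Dec 19 2017 1:00 PM + 7 h = Dec 19 2017 8:00 PM.
Dec 19 2017 8:00 PM + 7 h = Dec 20 2017 3:00 AM.
Dec 20 2017 3:00 AM + 7 h = Dec 20 2017 10:00 AM.
Dec 20 2017 10:00 AM + 7 h = Dec 20 2017 5:00 PM.

Dec 20 2017 5:00 PM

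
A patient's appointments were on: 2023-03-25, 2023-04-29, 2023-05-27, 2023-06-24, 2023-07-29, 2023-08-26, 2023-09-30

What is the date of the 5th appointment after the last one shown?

These are Saturdays with 35, 28, 28, 35, 28, 35-day gaps.
Each is the final Saturday of its month — 2023-04-29 is past the 28th, so '4th Saturday' doesn't fit.
October 2023 ends with Saturday 2023-10-28.
November 2023 ends with Saturday 2023-11-25.
Last Saturday of December 2023: 2023-12-30.
January 2024 ends with Saturday 2024-01-27.
February 2024 ends with Saturday 2024-02-24.

2024-02-24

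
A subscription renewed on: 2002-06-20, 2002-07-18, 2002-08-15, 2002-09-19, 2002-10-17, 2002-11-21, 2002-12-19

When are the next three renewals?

2003-01-16, 2003-02-20, 2003-03-20

Gaps: 28, 28, 35, 28, 35, 28 days — a mix of 28 and 35. Every date is a Thursday.
Each is the 3rd Thursday of its month.
3rd Thursday of January 2003: 2003-01-16.
February 2003 — 3rd Thursday is 2003-02-20.
March 2003 — 3rd Thursday is 2003-03-20.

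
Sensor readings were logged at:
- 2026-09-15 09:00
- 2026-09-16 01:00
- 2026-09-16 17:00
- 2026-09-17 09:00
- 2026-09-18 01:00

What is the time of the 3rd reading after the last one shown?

The interval is a steady 16 hours (16, 16, 16, 16).
2026-09-18 01:00 + 16 h = 2026-09-18 17:00.
2026-09-18 17:00 + 16 h = 2026-09-19 09:00.
2026-09-19 09:00 + 16 h = 2026-09-20 01:00.

2026-09-20 01:00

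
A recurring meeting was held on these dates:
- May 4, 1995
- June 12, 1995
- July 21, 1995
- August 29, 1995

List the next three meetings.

October 7, 1995; November 15, 1995; December 24, 1995

Every event comes 39 days after the last (39, 39, 39).
August 29, 1995 + 39 days = October 7, 1995.
October 7, 1995 + 39 days = November 15, 1995.
November 15, 1995 + 39 days = December 24, 1995.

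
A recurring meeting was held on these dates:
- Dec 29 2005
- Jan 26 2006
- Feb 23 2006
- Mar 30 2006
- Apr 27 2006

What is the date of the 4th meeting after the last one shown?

Aug 31 2006

Every date is a Thursday; gaps 28, 28, 35, 28 days.
Each is the last Thursday of its month (at least one falls on the 29th or later, ruling out '4th Thursday').
May 2006 ends with Thursday May 25 2006.
June 2006 ends with Thursday Jun 29 2006.
July 2006 ends with Thursday Jul 27 2006.
Last Thursday of August 2006: Aug 31 2006.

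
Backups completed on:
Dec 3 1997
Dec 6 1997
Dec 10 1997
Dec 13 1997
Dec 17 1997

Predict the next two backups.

Every event lands on a Wednesday or Saturday (gaps cycle 3, 4, 3, 4).
So the schedule is: every Wednesday and Saturday.
The following Saturday is Dec 20 1997.
The following Wednesday is Dec 24 1997.

Dec 20 1997, Dec 24 1997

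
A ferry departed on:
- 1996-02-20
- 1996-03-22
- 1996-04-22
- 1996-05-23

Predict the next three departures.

Gaps between consecutive events: 31, 31, 31 days — a constant 31-day interval.
1996-05-23 + 31 days = 1996-06-23.
1996-06-23 + 31 days = 1996-07-24.
1996-07-24 + 31 days = 1996-08-24.

1996-06-23, 1996-07-24, 1996-08-24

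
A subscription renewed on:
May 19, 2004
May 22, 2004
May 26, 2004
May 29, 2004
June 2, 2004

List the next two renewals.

Gaps: 3, 4, 3, 4 days — not constant, but cyclic with period 2.
The events fall on every Wednesday and Saturday.
The following Saturday is June 5, 2004.
The following Wednesday is June 9, 2004.

June 5, 2004; June 9, 2004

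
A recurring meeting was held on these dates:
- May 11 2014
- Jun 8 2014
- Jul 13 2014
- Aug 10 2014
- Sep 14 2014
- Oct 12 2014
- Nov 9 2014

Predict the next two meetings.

Dec 14 2014, Jan 11 2015

These are Sundays at 28- or 35-day spacing (28, 35, 28, 35, 28, 28).
The pattern: 2nd Sunday of the month.
2nd Sunday of December 2014: Dec 14 2014.
2nd Sunday of January 2015: Jan 11 2015.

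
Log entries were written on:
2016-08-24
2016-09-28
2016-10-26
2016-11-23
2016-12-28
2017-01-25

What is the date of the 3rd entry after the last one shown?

2017-04-26

These are Wednesdays at 28- or 35-day spacing (35, 28, 28, 35, 28).
The pattern: 4th Wednesday of the month.
4th Wednesday of February 2017: 2017-02-22.
March 2017 — 4th Wednesday is 2017-03-22.
4th Wednesday of April 2017: 2017-04-26.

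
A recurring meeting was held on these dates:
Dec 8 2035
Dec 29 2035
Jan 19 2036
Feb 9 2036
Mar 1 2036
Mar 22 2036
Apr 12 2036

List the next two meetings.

May 3 2036, May 24 2036

The spacing is 21, 21, 21, 21, 21, 21 days — always 21 days.
Apr 12 2036 + 21 days = May 3 2036.
May 3 2036 + 21 days = May 24 2036.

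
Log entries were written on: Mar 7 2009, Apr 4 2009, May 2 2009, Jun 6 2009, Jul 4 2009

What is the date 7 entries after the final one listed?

Gaps: 28, 28, 35, 28 days — a mix of 28 and 35. Every date is a Saturday.
Each is the 1st Saturday of its month.
1st Saturday of August 2009: Aug 1 2009.
1st Saturday of September 2009: Sep 5 2009.
October 2009 — 1st Saturday is Oct 3 2009.
November 2009 — 1st Saturday is Nov 7 2009.
December 2009 — 1st Saturday is Dec 5 2009.
1st Saturday of January 2010: Jan 2 2010.
1st Saturday of February 2010: Feb 6 2010.

Feb 6 2010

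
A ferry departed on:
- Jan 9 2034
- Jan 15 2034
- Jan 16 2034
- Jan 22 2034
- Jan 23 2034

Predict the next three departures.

Every event lands on a Monday or Sunday (gaps cycle 6, 1, 6, 1).
So the schedule is: every Monday and Sunday.
Next Sunday: Jan 29 2034.
Next Monday: Jan 30 2034.
Next Sunday: Feb 5 2034.

Jan 29 2034, Jan 30 2034, Feb 5 2034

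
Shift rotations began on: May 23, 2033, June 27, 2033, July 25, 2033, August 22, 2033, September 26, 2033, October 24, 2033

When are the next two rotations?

November 28, 2033; December 26, 2033

Gaps: 35, 28, 28, 35, 28 days — a mix of 28 and 35. Every date is a Monday.
Each is the 4th Monday of its month.
4th Monday of November 2033: November 28, 2033.
December 2033 — 4th Monday is December 26, 2033.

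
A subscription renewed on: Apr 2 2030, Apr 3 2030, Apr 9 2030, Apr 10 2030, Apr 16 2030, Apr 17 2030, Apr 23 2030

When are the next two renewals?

Every event lands on a Tuesday or Wednesday (gaps cycle 1, 6, 1, 6, 1, 6).
So the schedule is: every Tuesday and Wednesday.
The following Wednesday is Apr 24 2030.
Next Tuesday: Apr 30 2030.

Apr 24 2030, Apr 30 2030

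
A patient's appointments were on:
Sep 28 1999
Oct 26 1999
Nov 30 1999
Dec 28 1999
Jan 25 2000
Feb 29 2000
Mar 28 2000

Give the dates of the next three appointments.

Apr 25 2000, May 30 2000, Jun 27 2000

All Tuesdays; the gaps (28, 35, 28, 28, 35, 28) vary with month length.
This is the last Tuesday of each month.
April 2000 ends with Tuesday Apr 25 2000.
May 2000 ends with Tuesday May 30 2000.
June 2000 ends with Tuesday Jun 27 2000.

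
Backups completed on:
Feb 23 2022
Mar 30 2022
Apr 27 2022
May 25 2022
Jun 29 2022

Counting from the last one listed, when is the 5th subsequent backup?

All Wednesdays; the gaps (35, 28, 28, 35) vary with month length.
This is the last Wednesday of each month.
July 2022 ends with Wednesday Jul 27 2022.
August 2022 ends with Wednesday Aug 31 2022.
September 2022 ends with Wednesday Sep 28 2022.
October 2022 ends with Wednesday Oct 26 2022.
Last Wednesday of November 2022: Nov 30 2022.

Nov 30 2022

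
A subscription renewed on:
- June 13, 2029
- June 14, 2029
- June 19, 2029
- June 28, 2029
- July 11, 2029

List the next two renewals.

The spacing grows by 4 each time: 1, 5, 9, 13 days.
Next gap: 17 days. July 11, 2029 + 17 days = July 28, 2029.
Next gap: 21 days. July 28, 2029 + 21 days = August 18, 2029.

July 28, 2029; August 18, 2029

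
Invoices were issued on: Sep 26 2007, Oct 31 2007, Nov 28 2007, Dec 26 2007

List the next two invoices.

Jan 30 2008, Feb 27 2008

Every date is a Wednesday; gaps 35, 28, 28 days.
Each is the last Wednesday of its month (at least one falls on the 29th or later, ruling out '4th Wednesday').
Last Wednesday of January 2008: Jan 30 2008.
Last Wednesday of February 2008: Feb 27 2008.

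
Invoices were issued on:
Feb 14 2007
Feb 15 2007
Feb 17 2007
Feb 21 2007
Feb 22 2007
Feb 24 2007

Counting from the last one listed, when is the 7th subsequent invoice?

Mar 14 2007

The gap pattern 1, 2, 4, 1, 2 repeats every 3 events.
These are the Wednesdays, Thursdays and Saturdays of each week.
The following Wednesday is Feb 28 2007.
The following Thursday is Mar 1 2007.
The following Saturday is Mar 3 2007.
Next Wednesday: Mar 7 2007.
Next Thursday: Mar 8 2007.
The following Saturday is Mar 10 2007.
The following Wednesday is Mar 14 2007.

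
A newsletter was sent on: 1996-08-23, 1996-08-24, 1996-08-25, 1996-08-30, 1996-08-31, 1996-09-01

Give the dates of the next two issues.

1996-09-06, 1996-09-07

Every event lands on a Friday or Saturday or Sunday (gaps cycle 1, 1, 5, 1, 1).
So the schedule is: every Friday, Saturday and Sunday.
Next Friday: 1996-09-06.
The following Saturday is 1996-09-07.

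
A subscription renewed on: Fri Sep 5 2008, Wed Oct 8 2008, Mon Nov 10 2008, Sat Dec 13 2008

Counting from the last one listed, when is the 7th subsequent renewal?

Every event comes 33 days after the last (33, 33, 33).
Sat Dec 13 2008 + 33 days = Thu Jan 15 2009.
Thu Jan 15 2009 + 33 days = Tue Feb 17 2009.
Tue Feb 17 2009 + 33 days = Sun Mar 22 2009.
Sun Mar 22 2009 + 33 days = Fri Apr 24 2009.
Fri Apr 24 2009 + 33 days = Wed May 27 2009.
Wed May 27 2009 + 33 days = Mon Jun 29 2009.
Mon Jun 29 2009 + 33 days = Sat Aug 1 2009.

Sat Aug 1 2009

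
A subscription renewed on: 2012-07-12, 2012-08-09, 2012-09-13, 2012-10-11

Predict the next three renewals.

2012-11-08, 2012-12-13, 2013-01-10

Gaps: 28, 35, 28 days — a mix of 28 and 35. Every date is a Thursday.
Each is the 2nd Thursday of its month.
November 2012 — 2nd Thursday is 2012-11-08.
2nd Thursday of December 2012: 2012-12-13.
2nd Thursday of January 2013: 2013-01-10.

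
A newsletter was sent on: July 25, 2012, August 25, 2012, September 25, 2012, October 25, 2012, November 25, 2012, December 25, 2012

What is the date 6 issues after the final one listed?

The day-of-month is always 25 (31, 31, 30, 31, 30 days between events).
So this recurs on the 25th of each month.
January 2013: January 25, 2013.
Next: February 2013 → February 25, 2013.
Next: March 2013 → March 25, 2013.
Next: April 2013 → April 25, 2013.
May 2013: May 25, 2013.
June 2013: June 25, 2013.

June 25, 2013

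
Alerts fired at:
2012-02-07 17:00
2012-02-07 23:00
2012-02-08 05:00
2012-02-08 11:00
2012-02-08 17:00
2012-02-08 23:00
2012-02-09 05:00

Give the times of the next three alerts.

The interval is a steady 6 hours (6, 6, 6, 6, 6, 6).
2012-02-09 05:00 + 6 h = 2012-02-09 11:00.
2012-02-09 11:00 + 6 h = 2012-02-09 17:00.
2012-02-09 17:00 + 6 h = 2012-02-09 23:00.

2012-02-09 11:00, 2012-02-09 17:00, 2012-02-09 23:00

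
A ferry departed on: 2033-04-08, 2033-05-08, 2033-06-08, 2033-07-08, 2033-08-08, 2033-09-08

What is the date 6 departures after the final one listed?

2034-03-08

The day-of-month is always 8 (30, 31, 30, 31, 31 days between events).
So this recurs on the 8th of each month.
Next: October 2033 → 2033-10-08.
November 2033: 2033-11-08.
December 2033: 2033-12-08.
January 2034: 2034-01-08.
February 2034: 2034-02-08.
Next: March 2034 → 2034-03-08.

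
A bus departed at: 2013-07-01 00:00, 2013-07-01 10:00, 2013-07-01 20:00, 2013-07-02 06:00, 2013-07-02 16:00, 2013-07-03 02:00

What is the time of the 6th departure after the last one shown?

2013-07-05 14:00

Gaps: 10, 10, 10, 10, 10 hours — each event is 10 hours after the previous one.
2013-07-03 02:00 + 10 h = 2013-07-03 12:00.
2013-07-03 12:00 + 10 h = 2013-07-03 22:00.
2013-07-03 22:00 + 10 h = 2013-07-04 08:00.
2013-07-04 08:00 + 10 h = 2013-07-04 18:00.
2013-07-04 18:00 + 10 h = 2013-07-05 04:00.
2013-07-05 04:00 + 10 h = 2013-07-05 14:00.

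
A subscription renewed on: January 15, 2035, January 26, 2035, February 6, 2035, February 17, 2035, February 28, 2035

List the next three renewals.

Every event comes 11 days after the last (11, 11, 11, 11).
February 28, 2035 + 11 days = March 11, 2035.
March 11, 2035 + 11 days = March 22, 2035.
March 22, 2035 + 11 days = April 2, 2035.

March 11, 2035; March 22, 2035; April 2, 2035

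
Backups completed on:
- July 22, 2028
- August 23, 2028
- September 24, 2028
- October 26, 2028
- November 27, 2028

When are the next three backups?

Gaps between consecutive events: 32, 32, 32, 32 days — a constant 32-day interval.
November 27, 2028 + 32 days = December 29, 2028.
December 29, 2028 + 32 days = January 30, 2029.
January 30, 2029 + 32 days = March 3, 2029.

December 29, 2028; January 30, 2029; March 3, 2029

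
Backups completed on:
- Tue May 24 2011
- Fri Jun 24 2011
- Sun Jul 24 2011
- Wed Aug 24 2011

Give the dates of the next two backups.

Each date is the 24th; the gaps (31, 30, 31) track the month lengths.
The rule is the 24th of each month.
September 2011: Sat Sep 24 2011.
October 2011: Mon Oct 24 2011.

Sat Sep 24 2011, Mon Oct 24 2011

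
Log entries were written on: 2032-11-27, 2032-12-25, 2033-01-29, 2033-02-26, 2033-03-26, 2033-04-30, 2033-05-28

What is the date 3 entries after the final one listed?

2033-08-27

Every date is a Saturday; gaps 28, 35, 28, 28, 35, 28 days.
Each is the last Saturday of its month (at least one falls on the 29th or later, ruling out '4th Saturday').
Last Saturday of June 2033: 2033-06-25.
Last Saturday of July 2033: 2033-07-30.
Last Saturday of August 2033: 2033-08-27.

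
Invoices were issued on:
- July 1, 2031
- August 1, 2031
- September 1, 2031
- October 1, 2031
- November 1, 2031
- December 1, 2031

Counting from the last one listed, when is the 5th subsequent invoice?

The day-of-month is always 1 (31, 31, 30, 31, 30 days between events).
So this recurs on the 1st of each month.
January 2032: January 1, 2032.
Next: February 2032 → February 1, 2032.
Next: March 2032 → March 1, 2032.
Next: April 2032 → April 1, 2032.
Next: May 2032 → May 1, 2032.

May 1, 2032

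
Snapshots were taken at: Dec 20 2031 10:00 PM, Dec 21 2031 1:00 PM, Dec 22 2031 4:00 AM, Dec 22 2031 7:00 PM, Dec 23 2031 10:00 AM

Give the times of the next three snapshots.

Gaps: 15, 15, 15, 15 hours — each event is 15 hours after the previous one.
Dec 23 2031 10:00 AM + 15 h = Dec 24 2031 1:00 AM.
Dec 24 2031 1:00 AM + 15 h = Dec 24 2031 4:00 PM.
Dec 24 2031 4:00 PM + 15 h = Dec 25 2031 7:00 AM.

Dec 24 2031 1:00 AM, Dec 24 2031 4:00 PM, Dec 25 2031 7:00 AM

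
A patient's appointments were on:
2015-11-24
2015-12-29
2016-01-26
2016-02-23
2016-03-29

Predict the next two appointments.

All Tuesdays; the gaps (35, 28, 28, 35) vary with month length.
This is the last Tuesday of each month.
Last Tuesday of April 2016: 2016-04-26.
Last Tuesday of May 2016: 2016-05-31.

2016-04-26, 2016-05-31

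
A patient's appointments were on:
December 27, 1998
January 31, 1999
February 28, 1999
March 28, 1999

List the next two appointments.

All Sundays; the gaps (35, 28, 28) vary with month length.
This is the last Sunday of each month.
Last Sunday of April 1999: April 25, 1999.
Last Sunday of May 1999: May 30, 1999.

April 25, 1999; May 30, 1999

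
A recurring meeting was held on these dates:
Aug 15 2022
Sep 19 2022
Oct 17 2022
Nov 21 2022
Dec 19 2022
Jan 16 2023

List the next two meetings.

These are Mondays at 28- or 35-day spacing (35, 28, 35, 28, 28).
The pattern: 3rd Monday of the month.
February 2023 — 3rd Monday is Feb 20 2023.
March 2023 — 3rd Monday is Mar 20 2023.

Feb 20 2023, Mar 20 2023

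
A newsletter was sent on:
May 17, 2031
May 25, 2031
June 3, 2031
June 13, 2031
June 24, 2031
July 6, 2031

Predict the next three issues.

July 19, 2031; August 2, 2031; August 17, 2031

The spacing grows by 1 each time: 8, 9, 10, 11, 12 days.
Next gap: 13 days. July 6, 2031 + 13 days = July 19, 2031.
Next gap: 14 days. July 19, 2031 + 14 days = August 2, 2031.
Next gap: 15 days. August 2, 2031 + 15 days = August 17, 2031.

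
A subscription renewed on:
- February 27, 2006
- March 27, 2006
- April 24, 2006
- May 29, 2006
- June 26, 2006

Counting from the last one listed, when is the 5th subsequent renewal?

November 27, 2006

All Mondays; the gaps (28, 28, 35, 28) vary with month length.
This is the last Monday of each month.
Last Monday of July 2006: July 31, 2006.
Last Monday of August 2006: August 28, 2006.
September 2006 ends with Monday September 25, 2006.
Last Monday of October 2006: October 30, 2006.
Last Monday of November 2006: November 27, 2006.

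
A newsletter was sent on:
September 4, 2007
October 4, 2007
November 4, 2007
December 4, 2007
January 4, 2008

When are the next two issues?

The day-of-month is always 4 (30, 31, 30, 31 days between events).
So this recurs on the 4th of each month.
February 2008: February 4, 2008.
March 2008: March 4, 2008.

February 4, 2008; March 4, 2008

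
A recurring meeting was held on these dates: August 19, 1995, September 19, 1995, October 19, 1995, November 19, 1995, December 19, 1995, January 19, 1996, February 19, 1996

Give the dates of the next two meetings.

Gaps: 31, 30, 31, 30, 31, 31 days — not constant. Every event is on the 19th of the month.
Pattern: the 19th of each month.
Next: March 1996 → March 19, 1996.
April 1996: April 19, 1996.

March 19, 1996; April 19, 1996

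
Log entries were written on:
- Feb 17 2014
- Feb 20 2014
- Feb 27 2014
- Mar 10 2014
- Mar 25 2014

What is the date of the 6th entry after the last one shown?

The spacing grows by 4 each time: 3, 7, 11, 15 days.
Next gap: 19 days. Mar 25 2014 + 19 days = Apr 13 2014.
Next gap: 23 days. Apr 13 2014 + 23 days = May 6 2014.
Next gap: 27 days. May 6 2014 + 27 days = Jun 2 2014.
Next gap: 31 days. Jun 2 2014 + 31 days = Jul 3 2014.
Next gap: 35 days. Jul 3 2014 + 35 days = Aug 7 2014.
Next gap: 39 days. Aug 7 2014 + 39 days = Sep 15 2014.

Sep 15 2014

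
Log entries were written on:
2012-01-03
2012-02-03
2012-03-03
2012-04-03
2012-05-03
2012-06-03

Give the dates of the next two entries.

2012-07-03, 2012-08-03

Each date is the 3rd; the gaps (31, 29, 31, 30, 31) track the month lengths.
The rule is the 3rd of each month.
Next: July 2012 → 2012-07-03.
August 2012: 2012-08-03.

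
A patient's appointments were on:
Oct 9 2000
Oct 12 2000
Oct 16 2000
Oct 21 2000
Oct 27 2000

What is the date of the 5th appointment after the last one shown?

Intervals are 3, 4, 5, 6 days — an arithmetic progression with common difference 1.
Next gap: 7 days. Oct 27 2000 + 7 days = Nov 3 2000.
Next gap: 8 days. Nov 3 2000 + 8 days = Nov 11 2000.
Next gap: 9 days. Nov 11 2000 + 9 days = Nov 20 2000.
Next gap: 10 days. Nov 20 2000 + 10 days = Nov 30 2000.
Next gap: 11 days. Nov 30 2000 + 11 days = Dec 11 2000.

Dec 11 2000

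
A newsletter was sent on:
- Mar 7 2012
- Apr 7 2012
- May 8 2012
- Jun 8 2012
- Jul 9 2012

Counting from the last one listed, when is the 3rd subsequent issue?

The spacing is 31, 31, 31, 31 days — always 31 days.
Jul 9 2012 + 31 days = Aug 9 2012.
Aug 9 2012 + 31 days = Sep 9 2012.
Sep 9 2012 + 31 days = Oct 10 2012.

Oct 10 2012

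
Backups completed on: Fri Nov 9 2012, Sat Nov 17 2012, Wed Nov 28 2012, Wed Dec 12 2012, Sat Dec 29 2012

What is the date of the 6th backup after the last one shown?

The spacing grows by 3 each time: 8, 11, 14, 17 days.
Next gap: 20 days. Sat Dec 29 2012 + 20 days = Fri Jan 18 2013.
Next gap: 23 days. Fri Jan 18 2013 + 23 days = Sun Feb 10 2013.
Next gap: 26 days. Sun Feb 10 2013 + 26 days = Fri Mar 8 2013.
Next gap: 29 days. Fri Mar 8 2013 + 29 days = Sat Apr 6 2013.
Next gap: 32 days. Sat Apr 6 2013 + 32 days = Wed May 8 2013.
Next gap: 35 days. Wed May 8 2013 + 35 days = Wed Jun 12 2013.

Wed Jun 12 2013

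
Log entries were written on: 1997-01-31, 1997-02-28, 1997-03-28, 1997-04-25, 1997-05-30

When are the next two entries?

Every date is a Friday; gaps 28, 28, 28, 35 days.
Each is the last Friday of its month (at least one falls on the 29th or later, ruling out '4th Friday').
Last Friday of June 1997: 1997-06-27.
Last Friday of July 1997: 1997-07-25.

1997-06-27, 1997-07-25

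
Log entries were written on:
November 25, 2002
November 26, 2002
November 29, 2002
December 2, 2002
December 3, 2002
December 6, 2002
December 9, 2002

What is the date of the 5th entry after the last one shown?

Every event lands on a Monday or Tuesday or Friday (gaps cycle 1, 3, 3, 1, 3, 3).
So the schedule is: every Monday, Tuesday and Friday.
The following Tuesday is December 10, 2002.
The following Friday is December 13, 2002.
The following Monday is December 16, 2002.
Next Tuesday: December 17, 2002.
The following Friday is December 20, 2002.

December 20, 2002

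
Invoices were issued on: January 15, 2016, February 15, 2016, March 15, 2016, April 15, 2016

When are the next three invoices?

Each date is the 15th; the gaps (31, 29, 31) track the month lengths.
The rule is the 15th of each month.
Next: May 2016 → May 15, 2016.
Next: June 2016 → June 15, 2016.
July 2016: July 15, 2016.

May 15, 2016; June 15, 2016; July 15, 2016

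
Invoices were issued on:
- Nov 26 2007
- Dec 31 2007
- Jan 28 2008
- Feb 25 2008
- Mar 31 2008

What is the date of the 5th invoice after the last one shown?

Aug 25 2008

All Mondays; the gaps (35, 28, 28, 35) vary with month length.
This is the last Monday of each month.
Last Monday of April 2008: Apr 28 2008.
May 2008 ends with Monday May 26 2008.
June 2008 ends with Monday Jun 30 2008.
Last Monday of July 2008: Jul 28 2008.
Last Monday of August 2008: Aug 25 2008.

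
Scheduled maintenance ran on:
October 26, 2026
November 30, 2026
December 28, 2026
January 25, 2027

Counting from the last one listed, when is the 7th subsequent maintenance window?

August 30, 2027

These are Mondays with 35, 28, 28-day gaps.
Each is the final Monday of its month — November 30, 2026 is past the 28th, so '4th Monday' doesn't fit.
Last Monday of February 2027: February 22, 2027.
March 2027 ends with Monday March 29, 2027.
April 2027 ends with Monday April 26, 2027.
May 2027 ends with Monday May 31, 2027.
Last Monday of June 2027: June 28, 2027.
Last Monday of July 2027: July 26, 2027.
August 2027 ends with Monday August 30, 2027.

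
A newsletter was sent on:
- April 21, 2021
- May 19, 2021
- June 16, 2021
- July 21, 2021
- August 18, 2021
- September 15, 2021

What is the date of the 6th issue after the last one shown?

These are Wednesdays at 28- or 35-day spacing (28, 28, 35, 28, 28).
The pattern: 3rd Wednesday of the month.
October 2021 — 3rd Wednesday is October 20, 2021.
November 2021 — 3rd Wednesday is November 17, 2021.
December 2021 — 3rd Wednesday is December 15, 2021.
3rd Wednesday of January 2022: January 19, 2022.
February 2022 — 3rd Wednesday is February 16, 2022.
3rd Wednesday of March 2022: March 16, 2022.

March 16, 2022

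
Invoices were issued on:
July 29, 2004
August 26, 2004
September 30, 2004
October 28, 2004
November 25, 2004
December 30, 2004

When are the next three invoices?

All Thursdays; the gaps (28, 35, 28, 28, 35) vary with month length.
This is the last Thursday of each month.
Last Thursday of January 2005: January 27, 2005.
February 2005 ends with Thursday February 24, 2005.
March 2005 ends with Thursday March 31, 2005.

January 27, 2005; February 24, 2005; March 31, 2005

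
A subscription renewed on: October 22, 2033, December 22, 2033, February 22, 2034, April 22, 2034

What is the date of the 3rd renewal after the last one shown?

October 22, 2034

The day-of-month is always 22 (61, 62, 59 days between events).
So this recurs on the 22nd of every 2 months.
Next: June 2034 → June 22, 2034.
August 2034: August 22, 2034.
Next: October 2034 → October 22, 2034.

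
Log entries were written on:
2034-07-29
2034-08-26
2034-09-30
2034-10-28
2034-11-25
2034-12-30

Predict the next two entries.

These are Saturdays with 28, 35, 28, 28, 35-day gaps.
Each is the final Saturday of its month — 2034-07-29 is past the 28th, so '4th Saturday' doesn't fit.
January 2035 ends with Saturday 2035-01-27.
February 2035 ends with Saturday 2035-02-24.

2035-01-27, 2035-02-24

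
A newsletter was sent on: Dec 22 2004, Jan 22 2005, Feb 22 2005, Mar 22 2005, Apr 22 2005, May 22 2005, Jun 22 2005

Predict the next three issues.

Each date is the 22nd; the gaps (31, 31, 28, 31, 30, 31) track the month lengths.
The rule is the 22nd of each month.
Next: July 2005 → Jul 22 2005.
Next: August 2005 → Aug 22 2005.
September 2005: Sep 22 2005.

Jul 22 2005, Aug 22 2005, Sep 22 2005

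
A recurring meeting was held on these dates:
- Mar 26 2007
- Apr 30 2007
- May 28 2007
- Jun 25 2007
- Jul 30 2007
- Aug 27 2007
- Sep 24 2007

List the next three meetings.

Oct 29 2007, Nov 26 2007, Dec 31 2007

Every date is a Monday; gaps 35, 28, 28, 35, 28, 28 days.
Each is the last Monday of its month (at least one falls on the 29th or later, ruling out '4th Monday').
Last Monday of October 2007: Oct 29 2007.
November 2007 ends with Monday Nov 26 2007.
Last Monday of December 2007: Dec 31 2007.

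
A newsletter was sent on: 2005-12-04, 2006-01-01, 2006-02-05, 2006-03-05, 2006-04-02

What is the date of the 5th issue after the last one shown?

Gaps: 28, 35, 28, 28 days — a mix of 28 and 35. Every date is a Sunday.
Each is the 1st Sunday of its month.
1st Sunday of May 2006: 2006-05-07.
1st Sunday of June 2006: 2006-06-04.
July 2006 — 1st Sunday is 2006-07-02.
August 2006 — 1st Sunday is 2006-08-06.
September 2006 — 1st Sunday is 2006-09-03.

2006-09-03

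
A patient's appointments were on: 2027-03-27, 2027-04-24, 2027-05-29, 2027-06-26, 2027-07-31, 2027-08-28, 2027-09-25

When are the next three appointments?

2027-10-30, 2027-11-27, 2027-12-25

All Saturdays; the gaps (28, 35, 28, 35, 28, 28) vary with month length.
This is the last Saturday of each month.
Last Saturday of October 2027: 2027-10-30.
November 2027 ends with Saturday 2027-11-27.
Last Saturday of December 2027: 2027-12-25.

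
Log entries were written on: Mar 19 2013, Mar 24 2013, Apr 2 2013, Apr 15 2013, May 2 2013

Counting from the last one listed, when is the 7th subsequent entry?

Dec 19 2013

Intervals are 5, 9, 13, 17 days — an arithmetic progression with common difference 4.
Next gap: 21 days. May 2 2013 + 21 days = May 23 2013.
Next gap: 25 days. May 23 2013 + 25 days = Jun 17 2013.
Next gap: 29 days. Jun 17 2013 + 29 days = Jul 16 2013.
Next gap: 33 days. Jul 16 2013 + 33 days = Aug 18 2013.
Next gap: 37 days. Aug 18 2013 + 37 days = Sep 24 2013.
Next gap: 41 days. Sep 24 2013 + 41 days = Nov 4 2013.
Next gap: 45 days. Nov 4 2013 + 45 days = Dec 19 2013.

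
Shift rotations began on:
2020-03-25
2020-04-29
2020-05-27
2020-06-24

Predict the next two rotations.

All Wednesdays; the gaps (35, 28, 28) vary with month length.
This is the last Wednesday of each month.
Last Wednesday of July 2020: 2020-07-29.
August 2020 ends with Wednesday 2020-08-26.

2020-07-29, 2020-08-26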